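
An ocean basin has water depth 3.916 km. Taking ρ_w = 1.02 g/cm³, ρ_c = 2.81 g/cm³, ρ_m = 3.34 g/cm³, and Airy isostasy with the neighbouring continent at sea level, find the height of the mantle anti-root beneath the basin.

For local isostatic compensation: replacing crust with seawater at the top is compensated by replacing crust with mantle at the base: d (ρ_c − ρ_w) = a (ρ_m − ρ_c).
a = d (ρ_c − ρ_w)/(ρ_m − ρ_c) = 3.916 km × 1.79/0.53 = 13.2 km.

13.2 km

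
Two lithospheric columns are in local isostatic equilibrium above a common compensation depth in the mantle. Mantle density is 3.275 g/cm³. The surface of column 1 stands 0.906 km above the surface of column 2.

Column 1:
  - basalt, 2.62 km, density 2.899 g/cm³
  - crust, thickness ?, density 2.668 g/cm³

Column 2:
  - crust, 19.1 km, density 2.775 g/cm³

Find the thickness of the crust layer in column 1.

Take the compensation level at the base of the deeper column (depth z_c below the surface of column 1) and equate Σ ρ_i t_i down to z_c; mantle fills any gap and the z_c terms cancel.
Column 1: 2.62×2.899 + x×2.668 + (z_c − 2.62 − x)×3.275
Column 2: 0.906×0 + 19.1×2.775 + (z_c − 0.906 − 19.1)×3.275
The z_c×3.275 term appears on both sides and cancels. Collect the known terms of each column as K = Σ(ρt)_known − 3.275 × (depth of known layers): K_1 = 7.59538 − 3.275×2.62 = −0.98512; K_2 = 53.0025 − 3.275×(0.906 + 19.1) = −12.51715.
Balance: K_1 − x×(3.275 − 2.668) = K_2, so x = (K_1 − K_2)/(3.275 − 2.668) = 11.532/0.607 = 19 km.

19 km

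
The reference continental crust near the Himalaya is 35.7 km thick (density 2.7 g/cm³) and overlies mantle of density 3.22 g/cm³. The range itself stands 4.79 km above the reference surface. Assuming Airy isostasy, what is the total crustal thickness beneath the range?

Root depth r = h ρ_c / (ρ_m − ρ_c) = 4.79 km × 2.7 / 0.52 = 24.87 km.
Total thickness = T + h + r = 35.7 km + 4.79 km + 24.87 km = 65.4 km.

65.4 km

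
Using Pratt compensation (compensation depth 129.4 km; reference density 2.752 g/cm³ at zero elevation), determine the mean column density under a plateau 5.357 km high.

2.64 g/cm³

Pratt balance: ρ_ref D = ρ (D + h).
ρ = ρ_ref D/(D + h) = 2.752 × 129.4 km/(129.4 km + 5.357 km) = 2.64 g/cm³.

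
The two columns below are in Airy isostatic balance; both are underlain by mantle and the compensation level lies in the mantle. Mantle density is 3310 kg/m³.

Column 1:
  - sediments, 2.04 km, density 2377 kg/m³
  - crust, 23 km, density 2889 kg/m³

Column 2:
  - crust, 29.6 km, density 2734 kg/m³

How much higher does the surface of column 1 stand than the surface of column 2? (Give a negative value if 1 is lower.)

−1.65 km

For any compensation level in the mantle, the mantle terms cancel and isostasy reduces to e = (Σt_1 − Σt_2) − (Σ(ρt)_1 − Σ(ρt)_2) / ρ_m.
Σt_1 = 25.04 km; Σt_2 = 29.6 km; Σ(ρt)_1 = 71296.08; Σ(ρt)_2 = 80926.4 (in km·kg/m³).
e = (25.04 − 29.6) − (71296.08 − 80926.4) / 3310 = −1.65 km.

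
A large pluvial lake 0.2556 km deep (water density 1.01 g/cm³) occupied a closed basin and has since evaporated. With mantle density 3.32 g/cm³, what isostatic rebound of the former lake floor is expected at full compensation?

0.0778 km

u = d ρ_w/ρ_m = 0.2556 km × 1.01/3.32 = 0.0778 km.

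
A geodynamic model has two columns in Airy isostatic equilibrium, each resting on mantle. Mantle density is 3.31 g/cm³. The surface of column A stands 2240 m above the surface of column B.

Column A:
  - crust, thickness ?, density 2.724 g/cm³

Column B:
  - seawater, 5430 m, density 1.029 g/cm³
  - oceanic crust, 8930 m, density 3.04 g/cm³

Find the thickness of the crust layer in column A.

Take the compensation level at the base of the deeper column (depth z_c below the surface of column A) and equate Σ ρ_i t_i down to z_c; mantle fills any gap and the z_c terms cancel.
Column A: x×2.724 + (z_c − 0 − x)×3.31
Column B: 2240×0 + 5430×1.029 + 8930×3.04 + (z_c − 2240 − 14360)×3.31
The z_c×3.31 term appears on both sides and cancels. Collect the known terms of each column as K = Σ(ρt)_known − 3.31 × (depth of known layers): K_A = 0 − 3.31×0 = 0; K_B = 32734.67 − 3.31×(2240 + 14360) = −22211.33.
Balance: K_A − x×(3.31 − 2.724) = K_B, so x = (K_A − K_B)/(3.31 − 2.724) = 22211.3/0.586 = 37900 m.

37900 m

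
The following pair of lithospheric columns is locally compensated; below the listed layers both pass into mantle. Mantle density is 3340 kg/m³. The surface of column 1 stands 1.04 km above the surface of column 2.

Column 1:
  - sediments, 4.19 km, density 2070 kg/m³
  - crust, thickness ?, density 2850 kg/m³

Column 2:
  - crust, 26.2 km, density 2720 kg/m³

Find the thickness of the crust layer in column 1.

Take the compensation level at the base of the deeper column (depth z_c below the surface of column 1) and equate Σ ρ_i t_i down to z_c; mantle fills any gap and the z_c terms cancel.
Column 1: 4.19×2070 + x×2850 + (z_c − 4.19 − x)×3340
Column 2: 1.04×0 + 26.2×2720 + (z_c − 1.04 − 26.2)×3340
The z_c×3340 term appears on both sides and cancels. Collect the known terms of each column as K = Σ(ρt)_known − 3340 × (depth of known layers): K_1 = 8673.3 − 3340×4.19 = −5321.3; K_2 = 71264 − 3340×(1.04 + 26.2) = −19717.6.
Balance: K_1 − x×(3340 − 2850) = K_2, so x = (K_1 − K_2)/(3340 − 2850) = 14396.3/490 = 29.4 km.

29.4 km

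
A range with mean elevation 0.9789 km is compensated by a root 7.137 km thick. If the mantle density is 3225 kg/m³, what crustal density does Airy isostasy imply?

2840 kg/m³

ρ_c h = (ρ_m − ρ_c) r → ρ_c (h + r) = ρ_m r → ρ_c = ρ_m r / (h + r).
ρ_c = 3225 × 7.137 km / (0.9789 km + 7.137 km) = 2840 kg/m³.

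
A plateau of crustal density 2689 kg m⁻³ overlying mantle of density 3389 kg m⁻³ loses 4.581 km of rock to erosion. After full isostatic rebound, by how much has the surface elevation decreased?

0.946 km

Rebound u = e ρ_c/ρ_m = 4.581 km × 2689/3389 = 3.635 km.
Net surface drop = e − u = 4.581 km − 3.635 km = e (ρ_m − ρ_c)/ρ_m = 0.946 km.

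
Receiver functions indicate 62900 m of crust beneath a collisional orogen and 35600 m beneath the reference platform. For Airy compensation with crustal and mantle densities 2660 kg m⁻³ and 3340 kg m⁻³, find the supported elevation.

Excess crust Δ = 62900 m − 35600 m = 27300 m, split between elevation h and root r with h + r = Δ.
Airy balance ρ_c h = (ρ_m − ρ_c) r gives r = h ρ_c/(ρ_m − ρ_c), so h (1 + ρ_c/(ρ_m − ρ_c)) = Δ, i.e. h = Δ (ρ_m − ρ_c)/ρ_m.
h = 27300 m × 680/3340 = 5560 m.

5560 m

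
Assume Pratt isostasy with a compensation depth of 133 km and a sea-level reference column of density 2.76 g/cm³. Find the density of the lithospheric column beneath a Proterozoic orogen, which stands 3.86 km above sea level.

Pratt balance: ρ_ref D = ρ (D + h).
ρ = ρ_ref D/(D + h) = 2.76 × 133 km/(133 km + 3.86 km) = 2.68 g/cm³.

2.68 g/cm³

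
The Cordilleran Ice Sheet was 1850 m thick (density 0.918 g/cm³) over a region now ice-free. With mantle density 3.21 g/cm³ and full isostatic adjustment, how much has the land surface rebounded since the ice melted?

529 m

Removing the load lets mantle flow back in; uplift u satisfies ρ_ice t = ρ_m u.
u = t ρ_ice/ρ_m = 1850 m × 0.918/3.21 = 529 m.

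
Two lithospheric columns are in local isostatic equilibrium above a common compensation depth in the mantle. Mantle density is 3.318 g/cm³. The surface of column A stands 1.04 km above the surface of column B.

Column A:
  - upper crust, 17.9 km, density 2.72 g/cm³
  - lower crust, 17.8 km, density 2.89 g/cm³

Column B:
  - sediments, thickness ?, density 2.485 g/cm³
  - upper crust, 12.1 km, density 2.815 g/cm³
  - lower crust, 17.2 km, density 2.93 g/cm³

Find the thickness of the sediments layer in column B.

Take the compensation level at the base of the deeper column (depth z_c below the surface of column A) and equate Σ ρ_i t_i down to z_c; mantle fills any gap and the z_c terms cancel.
Column A: 17.9×2.72 + 17.8×2.89 + (z_c − 35.7)×3.318
Column B: 1.04×0 + x×2.485 + 12.1×2.815 + 17.2×2.93 + (z_c − 1.04 − 29.3 − x)×3.318
The z_c×3.318 term appears on both sides and cancels. Collect the known terms of each column as K = Σ(ρt)_known − 3.318 × (depth of known layers): K_A = 100.13 − 3.318×35.7 = −18.3226; K_B = 84.4575 − 3.318×(1.04 + 29.3) = −16.21062.
Balance: K_A = K_B − x×(3.318 − 2.485), so x = (K_B − K_A)/(3.318 − 2.485) = 2.11198/0.833 = 2.54 km.

2.54 km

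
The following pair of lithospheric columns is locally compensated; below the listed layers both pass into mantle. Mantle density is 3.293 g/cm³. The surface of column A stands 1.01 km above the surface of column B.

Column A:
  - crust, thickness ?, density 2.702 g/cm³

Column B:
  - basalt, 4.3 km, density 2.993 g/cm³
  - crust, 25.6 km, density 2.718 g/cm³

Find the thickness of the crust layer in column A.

32.7 km

Take the compensation level at the base of the deeper column (depth z_c below the surface of column A) and equate Σ ρ_i t_i down to z_c; mantle fills any gap and the z_c terms cancel.
Column A: x×2.702 + (z_c − 0 − x)×3.293
Column B: 1.01×0 + 4.3×2.993 + 25.6×2.718 + (z_c − 1.01 − 29.9)×3.293
The z_c×3.293 term appears on both sides and cancels. Collect the known terms of each column as K = Σ(ρt)_known − 3.293 × (depth of known layers): K_A = 0 − 3.293×0 = 0; K_B = 82.4507 − 3.293×(1.01 + 29.9) = −19.33593.
Balance: K_A − x×(3.293 − 2.702) = K_B, so x = (K_A − K_B)/(3.293 − 2.702) = 19.3359/0.591 = 32.7 km.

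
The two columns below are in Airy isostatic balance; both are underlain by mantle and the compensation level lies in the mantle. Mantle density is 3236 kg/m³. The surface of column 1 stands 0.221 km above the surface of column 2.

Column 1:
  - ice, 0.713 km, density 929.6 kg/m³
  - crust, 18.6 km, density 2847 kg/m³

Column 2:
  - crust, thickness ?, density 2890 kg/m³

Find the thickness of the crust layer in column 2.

23.6 km

Take the compensation level at the base of the deeper column (depth z_c below the surface of column 1) and equate Σ ρ_i t_i down to z_c; mantle fills any gap and the z_c terms cancel.
Column 1: 0.713×929.6 + 18.6×2847 + (z_c − 19.313)×3236
Column 2: 0.221×0 + x×2890 + (z_c − 0.221 − 0 − x)×3236
The z_c×3236 term appears on both sides and cancels. Collect the known terms of each column as K = Σ(ρt)_known − 3236 × (depth of known layers): K_1 = 53617.0048 − 3236×19.313 = −8879.8632; K_2 = 0 − 3236×(0.221 + 0) = −715.156.
Balance: K_1 = K_2 − x×(3236 − 2890), so x = (K_2 − K_1)/(3236 − 2890) = 8164.71/346 = 23.6 km.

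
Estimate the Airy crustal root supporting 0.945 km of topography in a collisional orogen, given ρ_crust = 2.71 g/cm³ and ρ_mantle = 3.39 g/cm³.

3.77 km

By Archimedes' principle applied to the lithosphere: the weight of the topography is balanced by the buoyancy of the root, ρ_c h = (ρ_m − ρ_c) r.
r = h · ρ_c / (ρ_m − ρ_c) = 0.945 km × 2.71 / (3.39 − 2.71) = 3.77 km.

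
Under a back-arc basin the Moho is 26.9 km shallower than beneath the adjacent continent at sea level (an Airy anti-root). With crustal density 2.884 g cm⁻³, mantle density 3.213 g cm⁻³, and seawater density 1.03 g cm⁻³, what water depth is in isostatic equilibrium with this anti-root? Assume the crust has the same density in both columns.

4.77 km

Replacing a thickness d of crust by seawater at the top must be balanced by replacing crust with mantle at the base: d (ρ_c − ρ_w) = a (ρ_m − ρ_c).
d = a (ρ_m − ρ_c)/(ρ_c − ρ_w) = 26.9 km × 0.329/1.854 = 4.77 km.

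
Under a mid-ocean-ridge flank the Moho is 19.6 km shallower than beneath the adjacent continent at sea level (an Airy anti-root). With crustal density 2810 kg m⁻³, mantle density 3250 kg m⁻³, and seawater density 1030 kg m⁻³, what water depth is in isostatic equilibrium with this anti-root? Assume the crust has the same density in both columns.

Replacing a thickness d of crust by seawater at the top must be balanced by replacing crust with mantle at the base: d (ρ_c − ρ_w) = a (ρ_m − ρ_c).
d = a (ρ_m − ρ_c)/(ρ_c − ρ_w) = 19.6 km × 440/1780 = 4.84 km.

4.84 km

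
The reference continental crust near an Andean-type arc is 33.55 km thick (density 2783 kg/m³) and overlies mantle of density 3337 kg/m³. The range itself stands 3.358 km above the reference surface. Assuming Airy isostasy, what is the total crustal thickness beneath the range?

Root depth r = h ρ_c / (ρ_m − ρ_c) = 3.358 km × 2783 / 554 = 16.87 km.
Total thickness = T + h + r = 33.55 km + 3.358 km + 16.87 km = 53.8 km.

53.8 km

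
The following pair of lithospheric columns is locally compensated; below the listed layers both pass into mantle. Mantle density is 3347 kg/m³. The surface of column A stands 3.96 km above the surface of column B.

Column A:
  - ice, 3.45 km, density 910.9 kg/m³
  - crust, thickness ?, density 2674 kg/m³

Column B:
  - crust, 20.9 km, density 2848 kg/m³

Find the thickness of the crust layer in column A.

22.7 km

Take the compensation level at the base of the deeper column (depth z_c below the surface of column A) and equate Σ ρ_i t_i down to z_c; mantle fills any gap and the z_c terms cancel.
Column A: 3.45×910.9 + x×2674 + (z_c − 3.45 − x)×3347
Column B: 3.96×0 + 20.9×2848 + (z_c − 3.96 − 20.9)×3347
The z_c×3347 term appears on both sides and cancels. Collect the known terms of each column as K = Σ(ρt)_known − 3347 × (depth of known layers): K_A = 3142.605 − 3347×3.45 = −8404.545; K_B = 59523.2 − 3347×(3.96 + 20.9) = −23683.22.
Balance: K_A − x×(3347 − 2674) = K_B, so x = (K_A − K_B)/(3347 − 2674) = 15278.7/673 = 22.7 km.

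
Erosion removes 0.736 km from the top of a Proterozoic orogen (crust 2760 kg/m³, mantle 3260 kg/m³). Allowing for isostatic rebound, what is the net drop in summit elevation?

Rebound u = e ρ_c/ρ_m = 0.736 km × 2760/3260 = 0.6231 km.
Net surface drop = e − u = 0.736 km − 0.6231 km = e (ρ_m − ρ_c)/ρ_m = 0.113 km.

0.113 km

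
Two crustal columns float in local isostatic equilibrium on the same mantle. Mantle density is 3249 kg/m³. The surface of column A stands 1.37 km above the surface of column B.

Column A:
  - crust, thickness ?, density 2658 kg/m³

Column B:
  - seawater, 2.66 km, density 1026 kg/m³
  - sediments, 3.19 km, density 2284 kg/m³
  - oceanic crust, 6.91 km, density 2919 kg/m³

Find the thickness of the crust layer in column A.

Take the compensation level at the base of the deeper column (depth z_c below the surface of column A) and equate Σ ρ_i t_i down to z_c; mantle fills any gap and the z_c terms cancel.
Column A: x×2658 + (z_c − 0 − x)×3249
Column B: 1.37×0 + 2.66×1026 + 3.19×2284 + 6.91×2919 + (z_c − 1.37 − 12.76)×3249
The z_c×3249 term appears on both sides and cancels. Collect the known terms of each column as K = Σ(ρt)_known − 3249 × (depth of known layers): K_A = 0 − 3249×0 = 0; K_B = 30185.41 − 3249×(1.37 + 12.76) = −15722.96.
Balance: K_A − x×(3249 − 2658) = K_B, so x = (K_A − K_B)/(3249 − 2658) = 15723/591 = 26.6 km.

26.6 km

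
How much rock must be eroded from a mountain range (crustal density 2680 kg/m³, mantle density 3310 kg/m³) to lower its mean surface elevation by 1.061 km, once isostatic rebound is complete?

Net drop Δ = e − u = e − e ρ_c/ρ_m = e (ρ_m − ρ_c)/ρ_m.
e = Δ ρ_m/(ρ_m − ρ_c) = 1.061 km × 3310/630 = 5.57 km.

5.57 km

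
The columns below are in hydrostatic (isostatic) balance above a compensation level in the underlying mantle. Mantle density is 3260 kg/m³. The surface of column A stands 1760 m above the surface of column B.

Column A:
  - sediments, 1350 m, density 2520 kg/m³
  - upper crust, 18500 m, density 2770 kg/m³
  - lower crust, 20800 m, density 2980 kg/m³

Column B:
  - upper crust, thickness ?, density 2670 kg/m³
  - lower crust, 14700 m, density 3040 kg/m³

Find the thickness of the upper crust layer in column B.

11700 m

Take the compensation level at the base of the deeper column (depth z_c below the surface of column A) and equate Σ ρ_i t_i down to z_c; mantle fills any gap and the z_c terms cancel.
Column A: 1350×2520 + 18500×2770 + 20800×2980 + (z_c − 40650)×3260
Column B: 1760×0 + x×2670 + 14700×3040 + (z_c − 1760 − 14700 − x)×3260
The z_c×3260 term appears on both sides and cancels. Collect the known terms of each column as K = Σ(ρt)_known − 3260 × (depth of known layers): K_A = 116631000 − 3260×40650 = −15888000; K_B = 44688000 − 3260×(1760 + 14700) = −8971600.
Balance: K_A = K_B − x×(3260 − 2670), so x = (K_B − K_A)/(3260 − 2670) = 6916400/590 = 11700 m.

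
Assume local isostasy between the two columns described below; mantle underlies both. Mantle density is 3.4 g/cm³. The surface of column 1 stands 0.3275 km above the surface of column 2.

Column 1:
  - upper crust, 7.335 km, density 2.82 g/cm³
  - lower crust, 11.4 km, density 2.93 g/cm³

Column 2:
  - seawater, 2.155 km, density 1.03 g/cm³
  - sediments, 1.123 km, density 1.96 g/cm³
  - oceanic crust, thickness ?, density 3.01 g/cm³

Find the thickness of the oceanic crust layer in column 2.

4.55 km

Take the compensation level at the base of the deeper column (depth z_c below the surface of column 1) and equate Σ ρ_i t_i down to z_c; mantle fills any gap and the z_c terms cancel.
Column 1: 7.335×2.82 + 11.4×2.93 + (z_c − 18.735)×3.4
Column 2: 0.3275×0 + 2.155×1.03 + 1.123×1.96 + x×3.01 + (z_c − 0.3275 − 3.278 − x)×3.4
The z_c×3.4 term appears on both sides and cancels. Collect the known terms of each column as K = Σ(ρt)_known − 3.4 × (depth of known layers): K_1 = 54.0867 − 3.4×18.735 = −9.6123; K_2 = 4.42073 − 3.4×(0.3275 + 3.278) = −7.83797.
Balance: K_1 = K_2 − x×(3.4 − 3.01), so x = (K_2 − K_1)/(3.4 − 3.01) = 1.77433/0.39 = 4.55 km.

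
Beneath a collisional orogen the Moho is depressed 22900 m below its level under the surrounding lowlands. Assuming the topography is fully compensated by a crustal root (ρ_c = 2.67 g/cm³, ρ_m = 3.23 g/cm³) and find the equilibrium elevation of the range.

Balancing pressure at the compensation depth: ρ_c h = (ρ_m − ρ_c) r.
h = r (ρ_m − ρ_c) / ρ_c = 22900 m × (3.23 − 2.67) / 2.67 = 4800 m.

4800 m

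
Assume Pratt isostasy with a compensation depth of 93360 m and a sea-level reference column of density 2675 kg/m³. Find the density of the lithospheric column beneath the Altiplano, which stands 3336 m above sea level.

2580 kg/m³

Pratt balance: ρ_ref D = ρ (D + h).
ρ = ρ_ref D/(D + h) = 2675 × 93360 m/(93360 m + 3336 m) = 2580 kg/m³.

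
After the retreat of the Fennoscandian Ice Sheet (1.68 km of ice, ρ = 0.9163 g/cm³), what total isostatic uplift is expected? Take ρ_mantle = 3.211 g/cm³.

0.479 km

Removing the load lets mantle flow back in; uplift u satisfies ρ_ice t = ρ_m u.
u = t ρ_ice/ρ_m = 1.68 km × 0.9163/3.211 = 0.479 km.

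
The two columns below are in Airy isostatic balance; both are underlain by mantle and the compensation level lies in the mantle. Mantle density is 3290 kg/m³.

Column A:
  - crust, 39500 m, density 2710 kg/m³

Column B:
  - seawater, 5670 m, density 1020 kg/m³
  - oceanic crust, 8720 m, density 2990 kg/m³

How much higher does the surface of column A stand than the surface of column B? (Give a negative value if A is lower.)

For any compensation level in the mantle, the mantle terms cancel and isostasy reduces to e = (Σt_A − Σt_B) − (Σ(ρt)_A − Σ(ρt)_B) / ρ_m.
Σt_A = 39500 m; Σt_B = 14390 m; Σ(ρt)_A = 107045000; Σ(ρt)_B = 31856200 (in m·kg/m³).
e = (39500 − 14390) − (107045000 − 31856200) / 3290 = 2260 m.

2260 m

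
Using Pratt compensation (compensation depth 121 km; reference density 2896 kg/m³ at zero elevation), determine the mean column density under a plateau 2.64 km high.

2830 kg/m³

Pratt balance: ρ_ref D = ρ (D + h).
ρ = ρ_ref D/(D + h) = 2896 × 121 km/(121 km + 2.64 km) = 2830 kg/m³.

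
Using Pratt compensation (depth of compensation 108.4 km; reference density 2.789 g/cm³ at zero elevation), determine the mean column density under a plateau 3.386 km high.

Pratt balance: ρ_ref D = ρ (D + h).
ρ = ρ_ref D/(D + h) = 2.789 × 108.4 km/(108.4 km + 3.386 km) = 2.7 g/cm³.

2.7 g/cm³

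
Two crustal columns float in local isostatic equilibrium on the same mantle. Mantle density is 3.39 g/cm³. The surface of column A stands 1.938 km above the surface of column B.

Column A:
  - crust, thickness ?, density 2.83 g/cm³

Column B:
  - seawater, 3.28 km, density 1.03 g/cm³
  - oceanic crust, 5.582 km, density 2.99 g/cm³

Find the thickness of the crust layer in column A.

Take the compensation level at the base of the deeper column (depth z_c below the surface of column A) and equate Σ ρ_i t_i down to z_c; mantle fills any gap and the z_c terms cancel.
Column A: x×2.83 + (z_c − 0 − x)×3.39
Column B: 1.938×0 + 3.28×1.03 + 5.582×2.99 + (z_c − 1.938 − 8.862)×3.39
The z_c×3.39 term appears on both sides and cancels. Collect the known terms of each column as K = Σ(ρt)_known − 3.39 × (depth of known layers): K_A = 0 − 3.39×0 = 0; K_B = 20.06858 − 3.39×(1.938 + 8.862) = −16.54342.
Balance: K_A − x×(3.39 − 2.83) = K_B, so x = (K_A − K_B)/(3.39 − 2.83) = 16.5434/0.56 = 29.5 km.

29.5 km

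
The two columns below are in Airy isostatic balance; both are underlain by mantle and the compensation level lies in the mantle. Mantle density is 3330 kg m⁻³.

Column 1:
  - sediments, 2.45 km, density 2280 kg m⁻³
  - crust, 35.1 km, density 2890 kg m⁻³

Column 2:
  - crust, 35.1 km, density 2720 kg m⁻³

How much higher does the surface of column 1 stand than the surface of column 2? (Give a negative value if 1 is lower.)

−1.02 km

For any compensation level in the mantle, the mantle terms cancel and isostasy reduces to e = (Σt_1 − Σt_2) − (Σ(ρt)_1 − Σ(ρt)_2) / ρ_m.
Σt_1 = 37.55 km; Σt_2 = 35.1 km; Σ(ρt)_1 = 107025; Σ(ρt)_2 = 95472 (in km·kg m⁻³).
e = (37.55 − 35.1) − (107025 − 95472) / 3330 = −1.02 km.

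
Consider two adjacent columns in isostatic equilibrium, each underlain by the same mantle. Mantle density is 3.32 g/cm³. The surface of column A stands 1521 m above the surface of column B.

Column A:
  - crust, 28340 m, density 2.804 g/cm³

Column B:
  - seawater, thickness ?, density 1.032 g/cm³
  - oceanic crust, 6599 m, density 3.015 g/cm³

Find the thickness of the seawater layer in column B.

3300 m

Take the compensation level at the base of the deeper column (depth z_c below the surface of column A) and equate Σ ρ_i t_i down to z_c; mantle fills any gap and the z_c terms cancel.
Column A: 28340×2.804 + (z_c − 28340)×3.32
Column B: 1521×0 + x×1.032 + 6599×3.015 + (z_c − 1521 − 6599 − x)×3.32
The z_c×3.32 term appears on both sides and cancels. Collect the known terms of each column as K = Σ(ρt)_known − 3.32 × (depth of known layers): K_A = 79465.36 − 3.32×28340 = −14623.44; K_B = 19895.985 − 3.32×(1521 + 6599) = −7062.415.
Balance: K_A = K_B − x×(3.32 − 1.032), so x = (K_B − K_A)/(3.32 − 1.032) = 7561.03/2.288 = 3300 m.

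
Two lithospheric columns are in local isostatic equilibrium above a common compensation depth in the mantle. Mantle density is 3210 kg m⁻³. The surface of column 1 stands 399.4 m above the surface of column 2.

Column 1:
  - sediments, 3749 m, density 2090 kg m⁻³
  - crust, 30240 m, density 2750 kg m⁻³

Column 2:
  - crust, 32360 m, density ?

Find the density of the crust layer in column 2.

Take the compensation level at the base of the deeper column (depth z_c below the surface of column 1) and equate Σ ρ_i t_i down to z_c; mantle fills any gap and the z_c terms cancel.
Column 1: 3749×2090 + 30240×2750 + (z_c − 33989)×3210
Column 2: 399.4×0 + 32360×ρ + (z_c − 399.4 − 32360)×3210
The z_c×3210 term appears on both sides and cancels. Collect the known terms of each column as K = Σ(ρt)_known − 3210 × (depth of known layers): K_1 = 90995410 − 3210×33989 = −18109280; K_2 = 0 − 3210×(399.4 + 32360) = −105157674.
Balance: K_1 = K_2 + 32360×ρ, so ρ = (K_1 − K_2)/32360 = 87048400/32360 = 2690 kg m⁻³.

2690 kg m⁻³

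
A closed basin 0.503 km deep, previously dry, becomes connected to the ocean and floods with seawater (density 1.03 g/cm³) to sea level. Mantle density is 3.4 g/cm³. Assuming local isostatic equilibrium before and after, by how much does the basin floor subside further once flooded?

0.219 km

After flooding the water column is d + s deep. Its weight must equal the weight of mantle displaced by the extra subsidence s: (d + s) ρ_w = s ρ_m.
s = d ρ_w / (ρ_m − ρ_w) = 0.503 km × 1.03/(3.4 − 1.03) = 0.219 km.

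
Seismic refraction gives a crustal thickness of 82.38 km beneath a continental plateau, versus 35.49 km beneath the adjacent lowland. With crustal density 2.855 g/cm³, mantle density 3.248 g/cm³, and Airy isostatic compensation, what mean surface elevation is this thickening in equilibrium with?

5.67 km

Excess crust Δ = 82.38 km − 35.49 km = 46.89 km, split between elevation h and root r with h + r = Δ.
Airy balance ρ_c h = (ρ_m − ρ_c) r gives r = h ρ_c/(ρ_m − ρ_c), so h (1 + ρ_c/(ρ_m − ρ_c)) = Δ, i.e. h = Δ (ρ_m − ρ_c)/ρ_m.
h = 46.89 km × 0.393/3.248 = 5.67 km.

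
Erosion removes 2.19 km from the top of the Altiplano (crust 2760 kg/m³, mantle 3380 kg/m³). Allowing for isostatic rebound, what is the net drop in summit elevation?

Rebound u = e ρ_c/ρ_m = 2.19 km × 2760/3380 = 1.788 km.
Net surface drop = e − u = 2.19 km − 1.788 km = e (ρ_m − ρ_c)/ρ_m = 0.402 km.

0.402 km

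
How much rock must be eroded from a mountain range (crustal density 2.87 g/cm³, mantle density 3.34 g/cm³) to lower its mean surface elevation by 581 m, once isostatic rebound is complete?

4130 m

Net drop Δ = e − u = e − e ρ_c/ρ_m = e (ρ_m − ρ_c)/ρ_m.
e = Δ ρ_m/(ρ_m − ρ_c) = 581 m × 3.34/0.47 = 4130 m.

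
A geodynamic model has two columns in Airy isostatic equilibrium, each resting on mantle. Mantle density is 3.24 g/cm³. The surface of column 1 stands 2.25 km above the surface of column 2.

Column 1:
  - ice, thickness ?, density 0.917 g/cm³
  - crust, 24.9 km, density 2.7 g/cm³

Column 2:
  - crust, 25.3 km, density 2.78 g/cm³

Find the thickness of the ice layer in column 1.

Take the compensation level at the base of the deeper column (depth z_c below the surface of column 1) and equate Σ ρ_i t_i down to z_c; mantle fills any gap and the z_c terms cancel.
Column 1: x×0.917 + 24.9×2.7 + (z_c − 24.9 − x)×3.24
Column 2: 2.25×0 + 25.3×2.78 + (z_c − 2.25 − 25.3)×3.24
The z_c×3.24 term appears on both sides and cancels. Collect the known terms of each column as K = Σ(ρt)_known − 3.24 × (depth of known layers): K_1 = 67.23 − 3.24×24.9 = −13.446; K_2 = 70.334 − 3.24×(2.25 + 25.3) = −18.928.
Balance: K_1 − x×(3.24 − 0.917) = K_2, so x = (K_1 − K_2)/(3.24 − 0.917) = 5.482/2.323 = 2.36 km.

2.36 km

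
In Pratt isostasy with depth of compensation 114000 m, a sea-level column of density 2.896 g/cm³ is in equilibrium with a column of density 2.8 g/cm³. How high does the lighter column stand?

3910 m

ρ_ref D = ρ (D + h) → h = D (ρ_ref − ρ)/ρ.
h = 114000 m × (2.896 − 2.8)/2.8 = 3910 m.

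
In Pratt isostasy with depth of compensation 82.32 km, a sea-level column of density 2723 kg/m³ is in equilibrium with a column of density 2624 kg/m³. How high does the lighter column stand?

3.11 km

ρ_ref D = ρ (D + h) → h = D (ρ_ref − ρ)/ρ.
h = 82.32 km × (2723 − 2624)/2624 = 3.11 km.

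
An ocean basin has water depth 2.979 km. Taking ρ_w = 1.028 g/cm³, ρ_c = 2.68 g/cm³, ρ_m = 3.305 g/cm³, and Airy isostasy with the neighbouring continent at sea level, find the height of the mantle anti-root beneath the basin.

7.87 km

In Airy isostatic equilibrium: replacing crust with seawater at the top is compensated by replacing crust with mantle at the base: d (ρ_c − ρ_w) = a (ρ_m − ρ_c).
a = d (ρ_c − ρ_w)/(ρ_m − ρ_c) = 2.979 km × 1.652/0.625 = 7.87 km.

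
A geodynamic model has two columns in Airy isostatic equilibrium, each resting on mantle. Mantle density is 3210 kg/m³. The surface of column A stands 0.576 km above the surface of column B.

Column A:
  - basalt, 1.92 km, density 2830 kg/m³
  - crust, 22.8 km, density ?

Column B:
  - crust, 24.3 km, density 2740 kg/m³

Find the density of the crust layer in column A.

2660 kg/m³

Take the compensation level at the base of the deeper column (depth z_c below the surface of column A) and equate Σ ρ_i t_i down to z_c; mantle fills any gap and the z_c terms cancel.
Column A: 1.92×2830 + 22.8×ρ + (z_c − 24.72)×3210
Column B: 0.576×0 + 24.3×2740 + (z_c − 0.576 − 24.3)×3210
The z_c×3210 term appears on both sides and cancels. Collect the known terms of each column as K = Σ(ρt)_known − 3210 × (depth of known layers): K_A = 5433.6 − 3210×24.72 = −73917.6; K_B = 66582 − 3210×(0.576 + 24.3) = −13269.96.
Balance: K_A + 22.8×ρ = K_B, so ρ = (K_B − K_A)/22.8 = 60647.6/22.8 = 2660 kg/m³.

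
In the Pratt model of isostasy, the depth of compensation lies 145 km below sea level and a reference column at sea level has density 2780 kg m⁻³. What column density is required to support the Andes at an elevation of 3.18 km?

Pratt balance: ρ_ref D = ρ (D + h).
ρ = ρ_ref D/(D + h) = 2780 × 145 km/(145 km + 3.18 km) = 2720 kg m⁻³.

2720 kg m⁻³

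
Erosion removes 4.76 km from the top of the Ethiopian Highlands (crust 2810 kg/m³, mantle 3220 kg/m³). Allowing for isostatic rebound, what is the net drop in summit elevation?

0.606 km

Rebound u = e ρ_c/ρ_m = 4.76 km × 2810/3220 = 4.154 km.
Net surface drop = e − u = 4.76 km − 4.154 km = e (ρ_m − ρ_c)/ρ_m = 0.606 km.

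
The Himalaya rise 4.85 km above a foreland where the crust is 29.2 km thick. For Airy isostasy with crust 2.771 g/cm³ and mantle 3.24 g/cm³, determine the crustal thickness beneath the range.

62.7 km

Root depth r = h ρ_c / (ρ_m − ρ_c) = 4.85 km × 2.771 / 0.469 = 28.66 km.
Total thickness = T + h + r = 29.2 km + 4.85 km + 28.66 km = 62.7 km.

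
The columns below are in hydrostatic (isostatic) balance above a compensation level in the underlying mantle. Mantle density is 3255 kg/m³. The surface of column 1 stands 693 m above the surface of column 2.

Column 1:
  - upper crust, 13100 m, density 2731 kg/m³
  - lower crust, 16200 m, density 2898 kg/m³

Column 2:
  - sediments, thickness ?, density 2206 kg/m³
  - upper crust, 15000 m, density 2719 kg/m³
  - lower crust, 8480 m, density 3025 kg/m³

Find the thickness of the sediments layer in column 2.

Take the compensation level at the base of the deeper column (depth z_c below the surface of column 1) and equate Σ ρ_i t_i down to z_c; mantle fills any gap and the z_c terms cancel.
Column 1: 13100×2731 + 16200×2898 + (z_c − 29300)×3255
Column 2: 693×0 + x×2206 + 15000×2719 + 8480×3025 + (z_c − 693 − 23480 − x)×3255
The z_c×3255 term appears on both sides and cancels. Collect the known terms of each column as K = Σ(ρt)_known − 3255 × (depth of known layers): K_1 = 82723700 − 3255×29300 = −12647800; K_2 = 66437000 − 3255×(693 + 23480) = −12246115.
Balance: K_1 = K_2 − x×(3255 − 2206), so x = (K_2 − K_1)/(3255 − 2206) = 401685/1049 = 383 m.

383 m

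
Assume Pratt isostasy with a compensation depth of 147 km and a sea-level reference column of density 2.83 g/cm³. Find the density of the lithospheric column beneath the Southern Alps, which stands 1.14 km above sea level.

Pratt balance: ρ_ref D = ρ (D + h).
ρ = ρ_ref D/(D + h) = 2.83 × 147 km/(147 km + 1.14 km) = 2.81 g/cm³.

2.81 g/cm³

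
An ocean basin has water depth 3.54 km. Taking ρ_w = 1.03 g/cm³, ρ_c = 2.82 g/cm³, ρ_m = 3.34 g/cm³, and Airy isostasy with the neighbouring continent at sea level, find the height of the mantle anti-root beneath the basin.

12.2 km

By Archimedes' principle applied to the lithosphere: replacing crust with seawater at the top is compensated by replacing crust with mantle at the base: d (ρ_c − ρ_w) = a (ρ_m − ρ_c).
a = d (ρ_c − ρ_w)/(ρ_m − ρ_c) = 3.54 km × 1.79/0.52 = 12.2 km.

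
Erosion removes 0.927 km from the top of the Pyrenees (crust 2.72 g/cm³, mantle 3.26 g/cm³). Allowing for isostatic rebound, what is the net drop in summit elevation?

Rebound u = e ρ_c/ρ_m = 0.927 km × 2.72/3.26 = 0.7734 km.
Net surface drop = e − u = 0.927 km − 0.7734 km = e (ρ_m − ρ_c)/ρ_m = 0.154 km.

0.154 km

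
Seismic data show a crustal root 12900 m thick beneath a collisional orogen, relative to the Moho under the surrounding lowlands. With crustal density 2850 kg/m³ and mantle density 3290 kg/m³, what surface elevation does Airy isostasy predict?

1990 m

For local isostatic compensation: ρ_c h = (ρ_m − ρ_c) r.
h = r (ρ_m − ρ_c) / ρ_c = 12900 m × (3290 − 2850) / 2850 = 1990 m.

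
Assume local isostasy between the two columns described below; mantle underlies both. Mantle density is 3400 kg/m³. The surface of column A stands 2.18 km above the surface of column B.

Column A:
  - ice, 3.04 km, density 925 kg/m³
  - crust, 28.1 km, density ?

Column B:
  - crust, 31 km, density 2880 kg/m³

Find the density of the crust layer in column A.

2830 kg/m³

Take the compensation level at the base of the deeper column (depth z_c below the surface of column A) and equate Σ ρ_i t_i down to z_c; mantle fills any gap and the z_c terms cancel.
Column A: 3.04×925 + 28.1×ρ + (z_c − 31.14)×3400
Column B: 2.18×0 + 31×2880 + (z_c − 2.18 − 31)×3400
The z_c×3400 term appears on both sides and cancels. Collect the known terms of each column as K = Σ(ρt)_known − 3400 × (depth of known layers): K_A = 2812 − 3400×31.14 = −103064; K_B = 89280 − 3400×(2.18 + 31) = −23532.
Balance: K_A + 28.1×ρ = K_B, so ρ = (K_B − K_A)/28.1 = 79532/28.1 = 2830 kg/m³.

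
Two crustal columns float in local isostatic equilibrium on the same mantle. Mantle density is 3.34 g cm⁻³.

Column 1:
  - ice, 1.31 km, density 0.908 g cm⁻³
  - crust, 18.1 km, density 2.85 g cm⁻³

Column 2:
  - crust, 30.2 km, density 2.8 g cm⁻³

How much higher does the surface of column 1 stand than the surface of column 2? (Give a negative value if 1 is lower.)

For any compensation level in the mantle, the mantle terms cancel and isostasy reduces to e = (Σt_1 − Σt_2) − (Σ(ρt)_1 − Σ(ρt)_2) / ρ_m.
Σt_1 = 19.41 km; Σt_2 = 30.2 km; Σ(ρt)_1 = 52.77448; Σ(ρt)_2 = 84.56 (in km·g cm⁻³).
e = (19.41 − 30.2) − (52.77448 − 84.56) / 3.34 = −1.27 km.

−1.27 km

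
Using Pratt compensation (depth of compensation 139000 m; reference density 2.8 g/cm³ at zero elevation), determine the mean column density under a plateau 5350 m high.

Pratt balance: ρ_ref D = ρ (D + h).
ρ = ρ_ref D/(D + h) = 2.8 × 139000 m/(139000 m + 5350 m) = 2.7 g/cm³.

2.7 g/cm³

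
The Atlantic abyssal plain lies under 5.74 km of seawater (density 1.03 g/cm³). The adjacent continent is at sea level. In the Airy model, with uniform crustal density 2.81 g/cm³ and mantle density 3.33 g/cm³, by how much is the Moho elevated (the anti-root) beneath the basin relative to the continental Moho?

19.6 km

Isostatic balance requires: replacing crust with seawater at the top is compensated by replacing crust with mantle at the base: d (ρ_c − ρ_w) = a (ρ_m − ρ_c).
a = d (ρ_c − ρ_w)/(ρ_m − ρ_c) = 5.74 km × 1.78/0.52 = 19.6 km.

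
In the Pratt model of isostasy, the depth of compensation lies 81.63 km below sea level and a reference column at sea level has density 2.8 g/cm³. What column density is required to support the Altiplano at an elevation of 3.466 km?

2.69 g/cm³

Pratt balance: ρ_ref D = ρ (D + h).
ρ = ρ_ref D/(D + h) = 2.8 × 81.63 km/(81.63 km + 3.466 km) = 2.69 g/cm³.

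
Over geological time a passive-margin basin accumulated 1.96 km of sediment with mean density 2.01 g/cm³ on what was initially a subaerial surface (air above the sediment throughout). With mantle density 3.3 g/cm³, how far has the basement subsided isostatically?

Subaerial load: s = t ρ_sed / ρ_m = 1.96 km × 2.01/3.3 = 1.19 km.

1.19 km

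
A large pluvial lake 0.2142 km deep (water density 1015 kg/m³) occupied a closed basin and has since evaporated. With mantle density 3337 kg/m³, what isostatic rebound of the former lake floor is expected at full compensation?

0.0652 km

u = d ρ_w/ρ_m = 0.2142 km × 1015/3337 = 0.0652 km.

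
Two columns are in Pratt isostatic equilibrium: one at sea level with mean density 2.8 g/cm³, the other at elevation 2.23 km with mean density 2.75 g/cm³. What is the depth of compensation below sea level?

ρ_ref D = ρ (D + h) → D (ρ_ref − ρ) = ρ h.
D = ρ h/(ρ_ref − ρ) = 2.75 × 2.23 km/(2.8 − 2.75) = 123 km.

123 km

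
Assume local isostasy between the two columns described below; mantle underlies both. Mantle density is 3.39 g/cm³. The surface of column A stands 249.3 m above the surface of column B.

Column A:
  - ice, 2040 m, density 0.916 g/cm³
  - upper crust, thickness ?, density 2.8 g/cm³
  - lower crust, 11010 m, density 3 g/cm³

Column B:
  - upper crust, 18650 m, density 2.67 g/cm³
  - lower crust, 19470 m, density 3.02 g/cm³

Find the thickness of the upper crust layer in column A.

Take the compensation level at the base of the deeper column (depth z_c below the surface of column A) and equate Σ ρ_i t_i down to z_c; mantle fills any gap and the z_c terms cancel.
Column A: 2040×0.916 + x×2.8 + 11010×3 + (z_c − 13050 − x)×3.39
Column B: 249.3×0 + 18650×2.67 + 19470×3.02 + (z_c − 249.3 − 38120)×3.39
The z_c×3.39 term appears on both sides and cancels. Collect the known terms of each column as K = Σ(ρt)_known − 3.39 × (depth of known layers): K_A = 34898.64 − 3.39×13050 = −9340.86; K_B = 108594.9 − 3.39×(249.3 + 38120) = −21477.027.
Balance: K_A − x×(3.39 − 2.8) = K_B, so x = (K_A − K_B)/(3.39 − 2.8) = 12136.2/0.59 = 20600 m.

20600 m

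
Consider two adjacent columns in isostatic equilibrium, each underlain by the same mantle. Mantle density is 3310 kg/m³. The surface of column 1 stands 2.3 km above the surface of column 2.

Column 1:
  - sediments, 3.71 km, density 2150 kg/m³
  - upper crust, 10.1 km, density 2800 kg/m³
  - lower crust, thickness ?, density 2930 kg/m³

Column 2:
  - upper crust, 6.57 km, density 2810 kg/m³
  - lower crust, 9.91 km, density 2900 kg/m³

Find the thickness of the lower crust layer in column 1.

Take the compensation level at the base of the deeper column (depth z_c below the surface of column 1) and equate Σ ρ_i t_i down to z_c; mantle fills any gap and the z_c terms cancel.
Column 1: 3.71×2150 + 10.1×2800 + x×2930 + (z_c − 13.81 − x)×3310
Column 2: 2.3×0 + 6.57×2810 + 9.91×2900 + (z_c − 2.3 − 16.48)×3310
The z_c×3310 term appears on both sides and cancels. Collect the known terms of each column as K = Σ(ρt)_known − 3310 × (depth of known layers): K_1 = 36256.5 − 3310×13.81 = −9454.6; K_2 = 47200.7 − 3310×(2.3 + 16.48) = −14961.1.
Balance: K_1 − x×(3310 − 2930) = K_2, so x = (K_1 − K_2)/(3310 − 2930) = 5506.5/380 = 14.5 km.

14.5 km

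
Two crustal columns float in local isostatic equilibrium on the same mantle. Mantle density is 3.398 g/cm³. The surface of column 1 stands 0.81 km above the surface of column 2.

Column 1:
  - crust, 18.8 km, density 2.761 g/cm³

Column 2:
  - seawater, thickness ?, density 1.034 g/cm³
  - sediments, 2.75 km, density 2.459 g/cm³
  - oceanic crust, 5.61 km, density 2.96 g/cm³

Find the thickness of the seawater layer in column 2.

1.77 km

Take the compensation level at the base of the deeper column (depth z_c below the surface of column 1) and equate Σ ρ_i t_i down to z_c; mantle fills any gap and the z_c terms cancel.
Column 1: 18.8×2.761 + (z_c − 18.8)×3.398
Column 2: 0.81×0 + x×1.034 + 2.75×2.459 + 5.61×2.96 + (z_c − 0.81 − 8.36 − x)×3.398
The z_c×3.398 term appears on both sides and cancels. Collect the known terms of each column as K = Σ(ρt)_known − 3.398 × (depth of known layers): K_1 = 51.9068 − 3.398×18.8 = −11.9756; K_2 = 23.36785 − 3.398×(0.81 + 8.36) = −7.79181.
Balance: K_1 = K_2 − x×(3.398 − 1.034), so x = (K_2 − K_1)/(3.398 − 1.034) = 4.18379/2.364 = 1.77 km.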